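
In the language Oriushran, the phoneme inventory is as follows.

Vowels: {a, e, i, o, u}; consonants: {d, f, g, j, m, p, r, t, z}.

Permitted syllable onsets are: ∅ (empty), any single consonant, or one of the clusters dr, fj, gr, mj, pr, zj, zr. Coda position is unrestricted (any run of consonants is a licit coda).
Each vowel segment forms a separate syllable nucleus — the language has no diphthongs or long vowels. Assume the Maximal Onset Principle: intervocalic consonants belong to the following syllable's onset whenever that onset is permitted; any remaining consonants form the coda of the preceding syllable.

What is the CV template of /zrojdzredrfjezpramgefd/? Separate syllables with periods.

CCVCC.CCVCC.CCVC.CCVC.CVCC

Vowels present: o, e, e, a, e; each is a nucleus, giving 5 syllables.
σ1/σ2 boundary: cluster /jdzr/ — the longest permitted-onset suffix is /zr/; onset = /zr/, preceding coda = /jd/.
σ2/σ3 boundary: /drfj/ — longest licit onset from the right is /fj/, leaving /dr/ as coda.
σ3/σ4 boundary: /zpr/ splits as /z/ + /pr/ (/pr/ is the longest suffix that is a licit onset).
σ4/σ5 boundary: /mg/ splits as /m/ + /g/ (/g/ is the longest suffix that is a licit onset).
Syllabification: zrojd.zredr.fjez.pram.gefd.
Mapping each syllable to C/V: /zrojd/ → CCVCC, /zredr/ → CCVCC, /fjez/ → CCVC, /pram/ → CCVC, /gefd/ → CVCC.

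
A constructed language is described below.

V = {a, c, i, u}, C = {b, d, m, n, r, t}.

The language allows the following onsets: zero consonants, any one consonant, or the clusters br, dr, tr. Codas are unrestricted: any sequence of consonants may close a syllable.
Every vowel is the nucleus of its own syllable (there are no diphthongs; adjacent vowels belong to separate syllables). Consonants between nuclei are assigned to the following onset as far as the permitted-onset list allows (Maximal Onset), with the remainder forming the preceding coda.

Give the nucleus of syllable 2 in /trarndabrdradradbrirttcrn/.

a

Nuclei (vowels): a, a, a, a, i, c → 6 syllables.
The second nucleus (vowel 2 from the left) is /a/.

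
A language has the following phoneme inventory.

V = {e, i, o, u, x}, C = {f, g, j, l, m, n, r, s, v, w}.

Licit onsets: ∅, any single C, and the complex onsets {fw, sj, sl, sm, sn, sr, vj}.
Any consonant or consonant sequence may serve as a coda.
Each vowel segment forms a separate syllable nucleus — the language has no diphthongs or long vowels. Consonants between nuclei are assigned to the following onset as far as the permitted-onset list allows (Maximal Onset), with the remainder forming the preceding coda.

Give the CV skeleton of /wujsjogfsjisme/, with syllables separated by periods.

CVC.CCVCC.CCV.CCV

Vowels present: u, o, i, e; each is a nucleus, giving 4 syllables.
σ1/σ2 boundary: /jsj/; trying suffixes from longest down, /sj/ is the first permitted one, so coda /j/ | onset /sj/.
σ2/σ3 boundary: cluster /gfsj/ — the longest permitted-onset suffix is /sj/; onset = /sj/, preceding coda = /gf/.
σ3/σ4 boundary: /sm/ — entire cluster is a permitted onset → onset /sm/, coda ∅.
Result: wuj.sjogf.sji.sme.
Mapping each syllable to C/V: /wuj/ → CVC, /sjogf/ → CCVCC, /sji/ → CCV, /sme/ → CCV.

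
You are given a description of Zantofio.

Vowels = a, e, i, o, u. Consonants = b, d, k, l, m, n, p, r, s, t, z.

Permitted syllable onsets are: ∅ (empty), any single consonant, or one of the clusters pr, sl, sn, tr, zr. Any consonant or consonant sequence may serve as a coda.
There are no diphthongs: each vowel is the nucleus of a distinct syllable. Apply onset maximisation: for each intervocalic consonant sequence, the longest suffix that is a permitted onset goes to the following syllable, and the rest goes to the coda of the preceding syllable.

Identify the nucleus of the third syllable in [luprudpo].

Nuclei (vowels): u, u, o → 3 syllables.
The third nucleus (vowel 3 from the left) is /o/.

o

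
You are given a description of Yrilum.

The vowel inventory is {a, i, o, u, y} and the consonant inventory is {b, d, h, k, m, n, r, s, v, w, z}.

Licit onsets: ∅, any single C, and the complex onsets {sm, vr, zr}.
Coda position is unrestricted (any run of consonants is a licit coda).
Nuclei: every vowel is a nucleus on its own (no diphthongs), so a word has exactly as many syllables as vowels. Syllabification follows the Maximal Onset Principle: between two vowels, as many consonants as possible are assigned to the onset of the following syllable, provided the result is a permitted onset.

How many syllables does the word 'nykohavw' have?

Vowels present: y, o, a; each is a nucleus, giving 3 syllables.

3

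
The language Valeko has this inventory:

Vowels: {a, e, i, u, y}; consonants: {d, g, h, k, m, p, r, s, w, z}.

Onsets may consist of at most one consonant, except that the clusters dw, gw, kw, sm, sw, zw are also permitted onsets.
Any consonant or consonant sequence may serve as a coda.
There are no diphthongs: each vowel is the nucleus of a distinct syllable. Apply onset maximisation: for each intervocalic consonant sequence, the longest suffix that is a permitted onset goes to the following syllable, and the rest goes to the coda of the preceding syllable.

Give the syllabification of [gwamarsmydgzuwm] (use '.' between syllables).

gwa.mar.smydg.zuwm

Nuclei (vowels): a, a, y, u → 4 syllables.
Between /a/ (V1) and /a/ (V2): /m/ is a single consonant, so it becomes the next onset.
Between /a/ (V2) and /y/ (V3): cluster /rsm/ — the longest permitted-onset suffix is /sm/; onset = /sm/, preceding coda = /r/.
Between /y/ (V3) and /u/ (V4): /dgz/ splits as /dg/ + /z/ (/z/ is the longest suffix that is a licit onset).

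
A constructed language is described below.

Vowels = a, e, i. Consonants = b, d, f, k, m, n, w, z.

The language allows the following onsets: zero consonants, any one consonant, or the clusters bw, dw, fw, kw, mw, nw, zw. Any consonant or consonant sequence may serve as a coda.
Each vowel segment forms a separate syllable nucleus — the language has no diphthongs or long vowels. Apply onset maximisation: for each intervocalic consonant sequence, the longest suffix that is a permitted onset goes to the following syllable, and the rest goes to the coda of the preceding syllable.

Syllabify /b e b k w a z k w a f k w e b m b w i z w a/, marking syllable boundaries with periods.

Vowels present: e, a, a, e, i, a; each is a nucleus, giving 6 syllables.
σ1/σ2 boundary: /bkw/ — longest licit onset from the right is /kw/, leaving /b/ as coda.
σ2/σ3 boundary: /zkw/; trying suffixes from longest down, /kw/ is the first permitted one, so coda /z/ | onset /kw/.
σ3/σ4 boundary: /fkw/ — longest licit onset from the right is /kw/, leaving /f/ as coda.
σ4/σ5 boundary: cluster /bmbw/ — the longest permitted-onset suffix is /bw/; onset = /bw/, preceding coda = /bm/.
σ5/σ6 boundary: /zw/ is a licit onset in full, so it all attaches to the next syllable.

beb.kwaz.kwaf.kwebm.bwi.zwa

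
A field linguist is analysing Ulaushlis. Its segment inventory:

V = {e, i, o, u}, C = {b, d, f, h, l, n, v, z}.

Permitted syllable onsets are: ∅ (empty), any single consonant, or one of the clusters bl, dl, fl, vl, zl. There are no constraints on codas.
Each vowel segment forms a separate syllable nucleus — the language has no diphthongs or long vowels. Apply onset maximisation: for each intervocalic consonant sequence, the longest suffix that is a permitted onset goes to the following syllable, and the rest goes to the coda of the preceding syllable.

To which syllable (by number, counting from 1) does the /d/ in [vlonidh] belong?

Nuclei (vowels): o, i → 2 syllables.
Between /o/ (V1) and /i/ (V2): /n/ → onset of the next syllable (single consonants are always licit onsets).
Putting it together: vlo.nidh.
The /d/ is in the coda of syllable 2 (/nidh/).

2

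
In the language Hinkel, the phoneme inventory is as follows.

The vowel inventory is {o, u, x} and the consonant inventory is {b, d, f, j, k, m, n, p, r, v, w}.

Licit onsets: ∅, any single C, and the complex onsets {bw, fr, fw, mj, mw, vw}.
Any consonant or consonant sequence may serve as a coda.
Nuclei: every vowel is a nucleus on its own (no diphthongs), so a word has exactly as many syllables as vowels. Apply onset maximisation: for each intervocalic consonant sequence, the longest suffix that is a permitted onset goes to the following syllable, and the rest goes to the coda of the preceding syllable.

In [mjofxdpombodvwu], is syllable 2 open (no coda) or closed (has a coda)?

Vowels present: o, x, o, o, u; each is a nucleus, giving 5 syllables.
σ1/σ2 boundary: just /f/ — single C goes to the following onset.
σ2/σ3 boundary: /dp/ — longest licit onset from the right is /p/, leaving /d/ as coda.
σ3/σ4 boundary: /mb/ — longest licit onset from the right is /b/, leaving /m/ as coda.
σ4/σ5 boundary: /dvw/ splits as /d/ + /vw/ (/vw/ is the longest suffix that is a licit onset).
Syllabification: mjo.fxd.pom.bod.vwu.
Syllable 2 is /fxd/ with coda /d/, so it is closed.

closed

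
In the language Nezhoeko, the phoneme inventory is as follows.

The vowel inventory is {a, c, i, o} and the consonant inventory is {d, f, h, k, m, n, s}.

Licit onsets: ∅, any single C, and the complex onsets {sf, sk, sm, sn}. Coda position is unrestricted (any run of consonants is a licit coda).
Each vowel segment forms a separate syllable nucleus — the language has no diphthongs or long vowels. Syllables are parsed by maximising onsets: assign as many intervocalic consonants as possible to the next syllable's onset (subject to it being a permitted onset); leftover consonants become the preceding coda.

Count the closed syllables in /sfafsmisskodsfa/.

The vowels are a, i, o, a — 4 nuclei, so 4 syllables.
Between /a/ (V1) and /i/ (V2): /fsm/ — longest licit onset from the right is /sm/, leaving /f/ as coda.
Between /i/ (V2) and /o/ (V3): /ssk/ — longest licit onset from the right is /sk/, leaving /s/ as coda.
Between /o/ (V3) and /a/ (V4): cluster /dsf/ — the longest permitted-onset suffix is /sf/; onset = /sf/, preceding coda = /d/.
Putting it together: sfaf.smis.skod.sfa.
Classifying each syllable: /sfaf/ (closed), /smis/ (closed), /skod/ (closed), /sfa/ (open).
Closed syllables: 3.

3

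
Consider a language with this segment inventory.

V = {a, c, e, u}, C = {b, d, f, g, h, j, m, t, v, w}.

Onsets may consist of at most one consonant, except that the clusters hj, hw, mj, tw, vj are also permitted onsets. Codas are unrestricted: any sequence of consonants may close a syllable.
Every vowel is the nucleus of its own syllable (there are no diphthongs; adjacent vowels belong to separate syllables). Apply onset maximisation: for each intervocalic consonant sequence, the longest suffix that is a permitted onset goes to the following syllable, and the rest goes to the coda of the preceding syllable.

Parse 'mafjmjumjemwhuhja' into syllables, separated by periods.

Nuclei (vowels): a, u, e, u, a → 5 syllables.
/a…u/ gap (V1→V2): /fjmj/ — longest licit onset from the right is /mj/, leaving /fj/ as coda.
/u…e/ gap (V2→V3): /mj/ is a licit onset in full, so it all attaches to the next syllable.
/e…u/ gap (V3→V4): /mwh/; trying suffixes from longest down, /h/ is the first permitted one, so coda /mw/ | onset /h/.
/u…a/ gap (V4→V5): /hj/ — entire cluster is a permitted onset → onset /hj/, coda ∅.

mafj.mju.mjemw.hu.hja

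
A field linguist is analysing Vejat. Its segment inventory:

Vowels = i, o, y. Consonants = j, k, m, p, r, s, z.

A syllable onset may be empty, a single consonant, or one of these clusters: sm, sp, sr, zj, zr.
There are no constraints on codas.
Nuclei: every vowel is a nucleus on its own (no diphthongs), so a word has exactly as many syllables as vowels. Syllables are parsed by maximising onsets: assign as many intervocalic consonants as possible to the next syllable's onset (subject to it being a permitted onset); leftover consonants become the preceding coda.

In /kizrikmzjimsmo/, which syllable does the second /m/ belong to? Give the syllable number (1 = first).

Vowels present: i, i, i, o; each is a nucleus, giving 4 syllables.
σ1/σ2 boundary: /zr/ is a licit onset in full, so it all attaches to the next syllable.
σ2/σ3 boundary: /kmzj/ — longest licit onset from the right is /zj/, leaving /km/ as coda.
σ3/σ4 boundary: /msm/ — longest licit onset from the right is /sm/, leaving /m/ as coda.
Result: ki.zrikm.zjim.smo.
The second /m/ is in the coda of syllable 3 (/zjim/).

3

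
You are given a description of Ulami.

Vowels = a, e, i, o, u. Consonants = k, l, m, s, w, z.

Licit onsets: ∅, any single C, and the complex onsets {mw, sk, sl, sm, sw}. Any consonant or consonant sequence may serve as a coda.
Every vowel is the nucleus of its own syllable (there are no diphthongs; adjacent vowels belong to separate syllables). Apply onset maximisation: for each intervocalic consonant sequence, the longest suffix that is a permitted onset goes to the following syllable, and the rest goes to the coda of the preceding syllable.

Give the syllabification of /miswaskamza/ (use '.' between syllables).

mi.swa.skam.za

The vowels are i, a, a, a — 4 nuclei, so 4 syllables.
σ1/σ2 boundary: cluster /sw/ — /sw/ is itself a permitted onset, so the whole cluster goes right; preceding coda = ∅.
σ2/σ3 boundary: /sk/ — entire cluster is a permitted onset → onset /sk/, coda ∅.
σ3/σ4 boundary: cluster /mz/ — the longest permitted-onset suffix is /z/; onset = /z/, preceding coda = /m/.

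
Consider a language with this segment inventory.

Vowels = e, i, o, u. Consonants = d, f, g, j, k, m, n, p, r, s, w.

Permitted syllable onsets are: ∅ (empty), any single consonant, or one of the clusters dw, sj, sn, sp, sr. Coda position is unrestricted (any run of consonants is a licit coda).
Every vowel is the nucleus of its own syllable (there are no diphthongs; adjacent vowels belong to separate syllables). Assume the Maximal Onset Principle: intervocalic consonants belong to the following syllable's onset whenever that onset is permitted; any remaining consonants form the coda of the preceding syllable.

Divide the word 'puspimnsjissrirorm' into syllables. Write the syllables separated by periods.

The vowels are u, i, i, i, o — 5 nuclei, so 5 syllables.
V1 /u/ – V2 /i/: /sp/ is a licit onset in full, so it all attaches to the next syllable.
V2 /i/ – V3 /i/: /mnsj/ — longest licit onset from the right is /sj/, leaving /mn/ as coda.
V3 /i/ – V4 /i/: /ssr/ — longest licit onset from the right is /sr/, leaving /s/ as coda.
V4 /i/ – V5 /o/: /r/ is a single consonant, so it becomes the next onset.

pu.spimn.sjis.sri.rorm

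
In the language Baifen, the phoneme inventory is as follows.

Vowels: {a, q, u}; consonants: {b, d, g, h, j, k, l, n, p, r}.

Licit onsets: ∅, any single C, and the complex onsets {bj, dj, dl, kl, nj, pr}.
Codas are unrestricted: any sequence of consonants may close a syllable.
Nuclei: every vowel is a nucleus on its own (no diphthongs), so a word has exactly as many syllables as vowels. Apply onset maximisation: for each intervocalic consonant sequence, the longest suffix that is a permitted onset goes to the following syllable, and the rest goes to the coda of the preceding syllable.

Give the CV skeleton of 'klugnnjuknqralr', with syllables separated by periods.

The vowels are u, u, q, a — 4 nuclei, so 4 syllables.
/u…u/ gap (V1→V2): /gnnj/ — longest licit onset from the right is /nj/, leaving /gn/ as coda.
/u…q/ gap (V2→V3): cluster /kn/ — the longest permitted-onset suffix is /n/; onset = /n/, preceding coda = /k/.
/q…a/ gap (V3→V4): /r/ is a single consonant, so it becomes the next onset.
Putting it together: klugn.njuk.nq.ralr.
Mapping each syllable to C/V: /klugn/ → CCVCC, /njuk/ → CCVC, /nq/ → CV, /ralr/ → CVCC.

CCVCC.CCVC.CV.CVCC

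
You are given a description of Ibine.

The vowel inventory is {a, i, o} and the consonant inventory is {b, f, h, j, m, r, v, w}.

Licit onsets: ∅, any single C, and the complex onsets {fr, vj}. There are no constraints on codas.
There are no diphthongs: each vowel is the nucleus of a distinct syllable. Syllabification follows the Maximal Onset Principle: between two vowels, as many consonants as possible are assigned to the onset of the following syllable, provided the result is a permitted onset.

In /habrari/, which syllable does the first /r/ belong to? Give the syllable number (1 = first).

2

Nuclei (vowels): a, a, i → 3 syllables.
Between /a/ (V1) and /a/ (V2): cluster /br/ — the longest permitted-onset suffix is /r/; onset = /r/, preceding coda = /b/.
Between /a/ (V2) and /i/ (V3): /r/ → onset of the next syllable (single consonants are always licit onsets).
Syllabification: hab.ra.ri.
The first /r/ is in the onset of syllable 2 (/ra/).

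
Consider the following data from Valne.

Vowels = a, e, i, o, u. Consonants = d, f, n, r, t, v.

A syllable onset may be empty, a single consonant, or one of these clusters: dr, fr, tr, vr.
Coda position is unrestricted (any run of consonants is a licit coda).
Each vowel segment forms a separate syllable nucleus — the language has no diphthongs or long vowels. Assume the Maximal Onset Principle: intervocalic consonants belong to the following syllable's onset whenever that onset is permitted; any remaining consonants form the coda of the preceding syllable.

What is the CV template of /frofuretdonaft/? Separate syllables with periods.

Nuclei (vowels): o, u, e, o, a → 5 syllables.
Between /o/ (V1) and /u/ (V2): /f/ is a single consonant, so it becomes the next onset.
Between /u/ (V2) and /e/ (V3): /r/ → onset of the next syllable (single consonants are always licit onsets).
Between /e/ (V3) and /o/ (V4): /td/ — longest licit onset from the right is /d/, leaving /t/ as coda.
Between /o/ (V4) and /a/ (V5): /n/ → onset of the next syllable (single consonants are always licit onsets).
So the parse is fro.fu.ret.do.naft.
Mapping each syllable to C/V: /fro/ → CCV, /fu/ → CV, /ret/ → CVC, /do/ → CV, /naft/ → CVCC.

CCV.CV.CVC.CV.CVCC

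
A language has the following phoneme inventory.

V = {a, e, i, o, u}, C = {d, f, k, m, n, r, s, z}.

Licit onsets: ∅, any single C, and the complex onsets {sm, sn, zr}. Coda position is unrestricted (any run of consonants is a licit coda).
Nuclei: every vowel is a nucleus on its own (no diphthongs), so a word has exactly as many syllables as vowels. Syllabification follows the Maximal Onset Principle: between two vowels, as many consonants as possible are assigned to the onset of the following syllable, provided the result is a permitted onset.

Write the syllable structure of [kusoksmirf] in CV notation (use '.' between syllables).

CV.CVC.CCVCC

Vowels present: u, o, i; each is a nucleus, giving 3 syllables.
σ1/σ2 boundary: /s/ → onset of the next syllable (single consonants are always licit onsets).
σ2/σ3 boundary: /ksm/; trying suffixes from longest down, /sm/ is the first permitted one, so coda /k/ | onset /sm/.
Result: ku.sok.smirf.
Mapping each syllable to C/V: /ku/ → CV, /sok/ → CVC, /smirf/ → CCVCC.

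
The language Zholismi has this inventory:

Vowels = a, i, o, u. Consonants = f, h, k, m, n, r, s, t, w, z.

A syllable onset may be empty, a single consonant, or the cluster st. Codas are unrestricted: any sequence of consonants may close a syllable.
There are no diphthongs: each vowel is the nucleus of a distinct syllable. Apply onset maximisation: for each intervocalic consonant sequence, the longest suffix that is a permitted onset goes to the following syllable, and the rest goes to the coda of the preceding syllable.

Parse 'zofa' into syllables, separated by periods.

Nuclei (vowels): o, a → 2 syllables.
/o…a/ gap (V1→V2): /f/ is a single consonant, so it becomes the next onset.

zo.fa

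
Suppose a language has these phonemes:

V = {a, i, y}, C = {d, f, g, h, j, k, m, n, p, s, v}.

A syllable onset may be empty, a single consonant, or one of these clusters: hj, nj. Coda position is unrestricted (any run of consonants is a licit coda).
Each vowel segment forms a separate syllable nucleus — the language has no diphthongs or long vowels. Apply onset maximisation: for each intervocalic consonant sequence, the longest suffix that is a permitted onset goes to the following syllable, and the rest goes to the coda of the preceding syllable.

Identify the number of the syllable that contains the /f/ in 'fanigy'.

Vowels present: a, i, y; each is a nucleus, giving 3 syllables.
σ1/σ2 boundary: /n/ → onset of the next syllable (single consonants are always licit onsets).
σ2/σ3 boundary: /g/ is a single consonant, so it becomes the next onset.
Syllabification: fa.ni.gy.
The /f/ is in the onset of syllable 1 (/fa/).

1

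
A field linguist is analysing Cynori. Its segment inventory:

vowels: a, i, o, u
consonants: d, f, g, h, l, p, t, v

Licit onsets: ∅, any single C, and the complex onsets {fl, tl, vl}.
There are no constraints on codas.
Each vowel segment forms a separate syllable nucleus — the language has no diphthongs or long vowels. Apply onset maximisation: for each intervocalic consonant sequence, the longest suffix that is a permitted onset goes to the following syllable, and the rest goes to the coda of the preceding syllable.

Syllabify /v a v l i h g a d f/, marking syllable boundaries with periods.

The vowels are a, i, a — 3 nuclei, so 3 syllables.
V1 /a/ – V2 /i/: /vl/ — entire cluster is a permitted onset → onset /vl/, coda ∅.
V2 /i/ – V3 /a/: /hg/ — longest licit onset from the right is /g/, leaving /h/ as coda.

va.vlih.gadf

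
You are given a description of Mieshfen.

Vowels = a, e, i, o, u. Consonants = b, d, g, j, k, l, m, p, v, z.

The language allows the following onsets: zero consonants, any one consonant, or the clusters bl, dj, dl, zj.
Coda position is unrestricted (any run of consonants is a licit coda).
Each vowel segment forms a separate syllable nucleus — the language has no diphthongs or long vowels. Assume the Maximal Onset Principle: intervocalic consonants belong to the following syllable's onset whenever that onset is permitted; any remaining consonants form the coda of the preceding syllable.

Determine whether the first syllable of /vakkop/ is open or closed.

The vowels are a, o — 2 nuclei, so 2 syllables.
/a…o/ gap (V1→V2): cluster /kk/ — the longest permitted-onset suffix is /k/; onset = /k/, preceding coda = /k/.
Result: vak.kop.
Syllable 1 is /vak/ with coda /k/, so it is closed.

closed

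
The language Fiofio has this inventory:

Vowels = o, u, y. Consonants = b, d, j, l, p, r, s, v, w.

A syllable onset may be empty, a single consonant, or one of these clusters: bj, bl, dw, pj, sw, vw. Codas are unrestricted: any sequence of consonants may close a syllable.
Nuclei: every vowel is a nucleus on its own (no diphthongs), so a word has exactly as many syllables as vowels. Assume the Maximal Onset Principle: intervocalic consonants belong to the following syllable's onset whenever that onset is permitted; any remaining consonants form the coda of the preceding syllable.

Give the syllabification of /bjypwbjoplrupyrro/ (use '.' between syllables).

Vowels present: y, o, u, y, o; each is a nucleus, giving 5 syllables.
V1 /y/ – V2 /o/: cluster /pwbj/ — the longest permitted-onset suffix is /bj/; onset = /bj/, preceding coda = /pw/.
V2 /o/ – V3 /u/: /plr/ — longest licit onset from the right is /r/, leaving /pl/ as coda.
V3 /u/ – V4 /y/: just /p/ — single C goes to the following onset.
V4 /y/ – V5 /o/: cluster /rr/ — the longest permitted-onset suffix is /r/; onset = /r/, preceding coda = /r/.

bjypw.bjopl.ru.pyr.ro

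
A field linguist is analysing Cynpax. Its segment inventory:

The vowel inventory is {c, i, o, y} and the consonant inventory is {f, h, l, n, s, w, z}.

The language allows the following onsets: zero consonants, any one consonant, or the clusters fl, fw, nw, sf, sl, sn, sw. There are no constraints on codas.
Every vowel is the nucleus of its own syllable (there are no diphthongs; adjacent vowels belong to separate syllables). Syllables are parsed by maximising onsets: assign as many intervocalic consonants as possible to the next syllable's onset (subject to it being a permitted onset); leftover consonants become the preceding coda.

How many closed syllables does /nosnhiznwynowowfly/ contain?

3

The vowels are o, i, y, o, o, y — 6 nuclei, so 6 syllables.
Between /o/ (V1) and /i/ (V2): /snh/; trying suffixes from longest down, /h/ is the first permitted one, so coda /sn/ | onset /h/.
Between /i/ (V2) and /y/ (V3): /znw/ — longest licit onset from the right is /nw/, leaving /z/ as coda.
Between /y/ (V3) and /o/ (V4): /n/ → onset of the next syllable (single consonants are always licit onsets).
Between /o/ (V4) and /o/ (V5): /w/ → onset of the next syllable (single consonants are always licit onsets).
Between /o/ (V5) and /y/ (V6): /wfl/ — longest licit onset from the right is /fl/, leaving /w/ as coda.
Putting it together: nosn.hiz.nwy.no.wow.fly.
Classifying each syllable: /nosn/ (closed), /hiz/ (closed), /nwy/ (open), /no/ (open), /wow/ (closed), /fly/ (open).
Closed syllables: 3.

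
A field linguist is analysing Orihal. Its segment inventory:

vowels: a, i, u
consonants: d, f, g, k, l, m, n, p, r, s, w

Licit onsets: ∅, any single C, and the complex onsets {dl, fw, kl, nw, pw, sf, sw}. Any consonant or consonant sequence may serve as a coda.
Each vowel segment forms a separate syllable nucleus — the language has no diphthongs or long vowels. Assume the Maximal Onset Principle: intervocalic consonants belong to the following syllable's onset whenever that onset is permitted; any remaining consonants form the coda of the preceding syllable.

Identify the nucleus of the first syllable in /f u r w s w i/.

Vowels present: u, i; each is a nucleus, giving 2 syllables.
The first nucleus (vowel 1 from the left) is /u/.

u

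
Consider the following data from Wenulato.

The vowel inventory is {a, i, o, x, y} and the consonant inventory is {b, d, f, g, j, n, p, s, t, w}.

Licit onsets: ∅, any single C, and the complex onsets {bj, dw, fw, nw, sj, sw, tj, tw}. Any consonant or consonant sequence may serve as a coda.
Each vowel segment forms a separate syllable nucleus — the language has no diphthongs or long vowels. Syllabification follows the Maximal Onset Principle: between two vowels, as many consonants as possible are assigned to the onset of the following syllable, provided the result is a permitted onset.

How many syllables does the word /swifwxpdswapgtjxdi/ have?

5

Nuclei (vowels): i, x, a, x, i → 5 syllables.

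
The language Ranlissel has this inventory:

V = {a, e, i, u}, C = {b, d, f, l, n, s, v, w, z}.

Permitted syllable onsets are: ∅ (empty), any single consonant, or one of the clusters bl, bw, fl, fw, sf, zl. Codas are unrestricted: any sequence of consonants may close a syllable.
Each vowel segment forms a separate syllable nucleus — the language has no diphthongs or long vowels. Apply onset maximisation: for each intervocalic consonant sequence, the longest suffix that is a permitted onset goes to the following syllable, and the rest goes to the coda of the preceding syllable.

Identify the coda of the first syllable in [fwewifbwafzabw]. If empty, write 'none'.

The vowels are e, i, a, a — 4 nuclei, so 4 syllables.
σ1/σ2 boundary: just /w/ — single C goes to the following onset.
σ2/σ3 boundary: /fbw/; trying suffixes from longest down, /bw/ is the first permitted one, so coda /f/ | onset /bw/.
σ3/σ4 boundary: cluster /fz/ — the longest permitted-onset suffix is /z/; onset = /z/, preceding coda = /f/.
So the parse is fwe.wif.bwaf.zabw.
Syllable 1 is /fwe/: onset /fw/, nucleus /e/, coda ∅.

none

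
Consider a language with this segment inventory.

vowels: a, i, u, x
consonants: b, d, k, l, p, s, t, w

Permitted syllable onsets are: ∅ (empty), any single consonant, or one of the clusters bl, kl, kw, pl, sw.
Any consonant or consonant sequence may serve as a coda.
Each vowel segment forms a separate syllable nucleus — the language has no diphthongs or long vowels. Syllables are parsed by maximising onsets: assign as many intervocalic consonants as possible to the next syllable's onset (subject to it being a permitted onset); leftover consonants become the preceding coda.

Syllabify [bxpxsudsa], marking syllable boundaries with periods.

Vowels present: x, x, u, a; each is a nucleus, giving 4 syllables.
V1 /x/ – V2 /x/: just /p/ — single C goes to the following onset.
V2 /x/ – V3 /u/: /s/ → onset of the next syllable (single consonants are always licit onsets).
V3 /u/ – V4 /a/: /ds/ — longest licit onset from the right is /s/, leaving /d/ as coda.

bx.px.sud.sa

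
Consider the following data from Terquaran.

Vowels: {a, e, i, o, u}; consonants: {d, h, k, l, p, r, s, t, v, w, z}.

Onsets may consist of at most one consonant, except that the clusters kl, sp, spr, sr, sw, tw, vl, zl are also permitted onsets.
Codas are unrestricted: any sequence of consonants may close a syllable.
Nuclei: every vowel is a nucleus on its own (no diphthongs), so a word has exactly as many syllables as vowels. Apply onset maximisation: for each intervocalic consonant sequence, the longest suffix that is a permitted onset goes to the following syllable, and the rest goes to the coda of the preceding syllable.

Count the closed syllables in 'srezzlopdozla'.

Vowels present: e, o, o, a; each is a nucleus, giving 4 syllables.
Between /e/ (V1) and /o/ (V2): cluster /zzl/ — the longest permitted-onset suffix is /zl/; onset = /zl/, preceding coda = /z/.
Between /o/ (V2) and /o/ (V3): cluster /pd/ — the longest permitted-onset suffix is /d/; onset = /d/, preceding coda = /p/.
Between /o/ (V3) and /a/ (V4): cluster /zl/ — /zl/ is itself a permitted onset, so the whole cluster goes right; preceding coda = ∅.
Putting it together: srez.zlop.do.zla.
Classifying each syllable: /srez/ (closed), /zlop/ (closed), /do/ (open), /zla/ (open).
Closed syllables: 2.

2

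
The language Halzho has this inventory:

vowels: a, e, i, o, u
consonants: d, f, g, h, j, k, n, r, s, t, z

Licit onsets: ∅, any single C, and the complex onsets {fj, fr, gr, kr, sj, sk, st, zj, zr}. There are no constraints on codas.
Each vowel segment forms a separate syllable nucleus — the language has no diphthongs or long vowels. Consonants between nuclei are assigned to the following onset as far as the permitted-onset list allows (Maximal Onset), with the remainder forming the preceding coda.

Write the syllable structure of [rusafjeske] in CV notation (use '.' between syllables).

Vowels present: u, a, e, e; each is a nucleus, giving 4 syllables.
V1 /u/ – V2 /a/: /s/ is a single consonant, so it becomes the next onset.
V2 /a/ – V3 /e/: /fj/ is a licit onset in full, so it all attaches to the next syllable.
V3 /e/ – V4 /e/: /sk/ — entire cluster is a permitted onset → onset /sk/, coda ∅.
So the parse is ru.sa.fje.ske.
Mapping each syllable to C/V: /ru/ → CV, /sa/ → CV, /fje/ → CCV, /ske/ → CCV.

CV.CV.CCV.CCV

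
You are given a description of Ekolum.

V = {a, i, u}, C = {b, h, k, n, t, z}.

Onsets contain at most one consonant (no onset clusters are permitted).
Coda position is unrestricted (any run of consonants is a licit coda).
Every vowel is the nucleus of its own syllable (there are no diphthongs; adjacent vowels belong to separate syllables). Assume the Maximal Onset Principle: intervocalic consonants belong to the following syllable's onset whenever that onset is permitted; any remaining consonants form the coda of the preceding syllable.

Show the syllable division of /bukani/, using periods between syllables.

Nuclei (vowels): u, a, i → 3 syllables.
/u…a/ gap (V1→V2): /k/ → onset of the next syllable (single consonants are always licit onsets).
/a…i/ gap (V2→V3): just /n/ — single C goes to the following onset.

bu.ka.ni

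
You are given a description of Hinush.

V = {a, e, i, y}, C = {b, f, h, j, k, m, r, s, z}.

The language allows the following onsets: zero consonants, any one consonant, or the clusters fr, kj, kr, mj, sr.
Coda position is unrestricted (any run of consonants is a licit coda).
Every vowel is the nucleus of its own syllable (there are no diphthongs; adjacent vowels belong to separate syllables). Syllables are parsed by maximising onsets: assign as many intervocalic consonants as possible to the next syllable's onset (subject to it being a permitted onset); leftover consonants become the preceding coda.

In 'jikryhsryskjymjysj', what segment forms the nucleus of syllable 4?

Nuclei (vowels): i, y, y, y, y → 5 syllables.
The fourth nucleus (vowel 4 from the left) is /y/.

y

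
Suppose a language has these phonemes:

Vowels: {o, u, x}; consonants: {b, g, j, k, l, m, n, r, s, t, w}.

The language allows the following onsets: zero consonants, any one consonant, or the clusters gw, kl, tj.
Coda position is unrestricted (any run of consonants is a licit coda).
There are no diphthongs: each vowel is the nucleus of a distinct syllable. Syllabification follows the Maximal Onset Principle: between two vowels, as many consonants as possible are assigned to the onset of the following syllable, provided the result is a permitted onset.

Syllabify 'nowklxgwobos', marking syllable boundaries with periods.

Vowels present: o, x, o, o; each is a nucleus, giving 4 syllables.
/o…x/ gap (V1→V2): /wkl/; trying suffixes from longest down, /kl/ is the first permitted one, so coda /w/ | onset /kl/.
/x…o/ gap (V2→V3): /gw/ is a licit onset in full, so it all attaches to the next syllable.
/o…o/ gap (V3→V4): /b/ is a single consonant, so it becomes the next onset.

now.klx.gwo.bos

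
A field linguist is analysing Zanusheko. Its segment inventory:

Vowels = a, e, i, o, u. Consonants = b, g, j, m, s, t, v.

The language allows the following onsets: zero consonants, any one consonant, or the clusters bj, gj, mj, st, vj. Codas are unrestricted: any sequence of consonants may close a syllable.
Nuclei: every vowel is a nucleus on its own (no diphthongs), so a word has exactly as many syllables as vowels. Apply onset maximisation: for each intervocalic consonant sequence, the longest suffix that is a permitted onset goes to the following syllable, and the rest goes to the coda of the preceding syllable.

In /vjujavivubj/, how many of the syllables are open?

3

Nuclei (vowels): u, a, i, u → 4 syllables.
/u…a/ gap (V1→V2): just /j/ — single C goes to the following onset.
/a…i/ gap (V2→V3): just /v/ — single C goes to the following onset.
/i…u/ gap (V3→V4): /v/ is a single consonant, so it becomes the next onset.
So the parse is vju.ja.vi.vubj.
Classifying each syllable: /vju/ (open), /ja/ (open), /vi/ (open), /vubj/ (closed).
Open syllables: 3.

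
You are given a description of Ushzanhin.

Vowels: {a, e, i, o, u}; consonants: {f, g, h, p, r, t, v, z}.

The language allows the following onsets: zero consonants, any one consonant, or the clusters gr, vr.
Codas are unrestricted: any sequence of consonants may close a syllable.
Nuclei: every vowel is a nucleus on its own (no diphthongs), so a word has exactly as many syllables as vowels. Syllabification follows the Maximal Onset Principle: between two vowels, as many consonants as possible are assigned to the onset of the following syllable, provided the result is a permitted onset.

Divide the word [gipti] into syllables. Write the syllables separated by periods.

Nuclei (vowels): i, i → 2 syllables.
Between /i/ (V1) and /i/ (V2): /pt/ — longest licit onset from the right is /t/, leaving /p/ as coda.

gip.ti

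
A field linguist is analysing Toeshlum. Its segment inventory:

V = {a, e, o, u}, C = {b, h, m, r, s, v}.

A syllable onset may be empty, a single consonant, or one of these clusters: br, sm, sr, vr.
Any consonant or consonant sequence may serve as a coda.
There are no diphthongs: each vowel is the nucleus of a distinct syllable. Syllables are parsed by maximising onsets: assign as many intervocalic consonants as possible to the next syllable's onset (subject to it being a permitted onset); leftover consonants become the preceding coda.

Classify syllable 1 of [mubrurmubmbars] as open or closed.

Nuclei (vowels): u, u, u, a → 4 syllables.
V1 /u/ – V2 /u/: cluster /br/ — /br/ is itself a permitted onset, so the whole cluster goes right; preceding coda = ∅.
V2 /u/ – V3 /u/: /rm/ — longest licit onset from the right is /m/, leaving /r/ as coda.
V3 /u/ – V4 /a/: cluster /bmb/ — the longest permitted-onset suffix is /b/; onset = /b/, preceding coda = /bm/.
Putting it together: mu.brur.mubm.bars.
Syllable 1 is /mu/; it ends in its nucleus with no coda, so it is open.

open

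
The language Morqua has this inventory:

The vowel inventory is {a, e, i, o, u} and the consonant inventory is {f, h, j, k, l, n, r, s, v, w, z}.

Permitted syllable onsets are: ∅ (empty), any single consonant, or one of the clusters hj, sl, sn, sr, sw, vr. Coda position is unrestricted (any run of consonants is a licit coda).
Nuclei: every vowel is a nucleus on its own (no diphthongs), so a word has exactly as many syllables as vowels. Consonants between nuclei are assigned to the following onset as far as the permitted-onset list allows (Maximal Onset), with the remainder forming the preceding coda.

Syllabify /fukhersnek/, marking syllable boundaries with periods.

The vowels are u, e, e — 3 nuclei, so 3 syllables.
Between /u/ (V1) and /e/ (V2): cluster /kh/ — the longest permitted-onset suffix is /h/; onset = /h/, preceding coda = /k/.
Between /e/ (V2) and /e/ (V3): /rsn/ — longest licit onset from the right is /sn/, leaving /r/ as coda.

fuk.her.snek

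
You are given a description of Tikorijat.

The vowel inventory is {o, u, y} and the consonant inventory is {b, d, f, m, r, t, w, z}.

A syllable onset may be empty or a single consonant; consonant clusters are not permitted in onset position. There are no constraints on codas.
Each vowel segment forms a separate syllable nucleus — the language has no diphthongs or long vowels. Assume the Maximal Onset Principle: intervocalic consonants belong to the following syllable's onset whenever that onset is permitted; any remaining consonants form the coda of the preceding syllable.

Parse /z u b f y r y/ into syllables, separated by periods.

Nuclei (vowels): u, y, y → 3 syllables.
/u…y/ gap (V1→V2): /bf/ splits as /b/ + /f/ (/f/ is the longest suffix that is a licit onset).
/y…y/ gap (V2→V3): just /r/ — single C goes to the following onset.

zub.fy.ry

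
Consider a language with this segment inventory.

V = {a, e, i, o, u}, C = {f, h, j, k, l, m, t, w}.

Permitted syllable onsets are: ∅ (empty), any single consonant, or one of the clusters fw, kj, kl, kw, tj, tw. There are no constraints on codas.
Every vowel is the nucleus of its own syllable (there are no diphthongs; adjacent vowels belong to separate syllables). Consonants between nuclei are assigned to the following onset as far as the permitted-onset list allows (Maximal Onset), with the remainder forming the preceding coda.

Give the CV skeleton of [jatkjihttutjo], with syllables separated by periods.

Nuclei (vowels): a, i, u, o → 4 syllables.
σ1/σ2 boundary: /tkj/ splits as /t/ + /kj/ (/kj/ is the longest suffix that is a licit onset).
σ2/σ3 boundary: /htt/ — longest licit onset from the right is /t/, leaving /ht/ as coda.
σ3/σ4 boundary: cluster /tj/ — /tj/ is itself a permitted onset, so the whole cluster goes right; preceding coda = ∅.
Putting it together: jat.kjiht.tu.tjo.
Mapping each syllable to C/V: /jat/ → CVC, /kjiht/ → CCVCC, /tu/ → CV, /tjo/ → CCV.

CVC.CCVCC.CV.CCV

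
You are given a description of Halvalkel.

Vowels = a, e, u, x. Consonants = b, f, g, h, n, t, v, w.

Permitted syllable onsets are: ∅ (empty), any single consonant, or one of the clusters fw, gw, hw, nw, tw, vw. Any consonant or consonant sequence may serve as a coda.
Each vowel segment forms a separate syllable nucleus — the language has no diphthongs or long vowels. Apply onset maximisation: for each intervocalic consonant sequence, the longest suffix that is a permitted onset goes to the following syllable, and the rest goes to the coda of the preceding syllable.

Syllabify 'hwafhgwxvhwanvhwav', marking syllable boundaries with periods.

The vowels are a, x, a, a — 4 nuclei, so 4 syllables.
σ1/σ2 boundary: cluster /fhgw/ — the longest permitted-onset suffix is /gw/; onset = /gw/, preceding coda = /fh/.
σ2/σ3 boundary: /vhw/ splits as /v/ + /hw/ (/hw/ is the longest suffix that is a licit onset).
σ3/σ4 boundary: /nvhw/ splits as /nv/ + /hw/ (/hw/ is the longest suffix that is a licit onset).

hwafh.gwxv.hwanv.hwav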